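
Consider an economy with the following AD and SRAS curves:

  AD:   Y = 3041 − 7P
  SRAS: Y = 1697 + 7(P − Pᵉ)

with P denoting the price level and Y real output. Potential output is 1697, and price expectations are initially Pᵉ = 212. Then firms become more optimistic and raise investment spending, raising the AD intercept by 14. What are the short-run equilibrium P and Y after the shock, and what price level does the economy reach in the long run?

Short run: P = 203, Y = 1634. Long run: P = 194.

AD shifts right: new AD is Y = 3055 − 7P. With Pᵉ = 212, SRAS is Y = 213 + 7P.
Short run: 3055 − 7P = 213 + 7P gives 2842 = 14P, so P = 203 and Y = 3055 − 7·203 = 1634.
Y = 1634 is below potential 1697; expectations adjust and SRAS shifts right until Y = 1697.
Long run: on the new AD curve, 1697 = 3055 − 7P gives P = 194.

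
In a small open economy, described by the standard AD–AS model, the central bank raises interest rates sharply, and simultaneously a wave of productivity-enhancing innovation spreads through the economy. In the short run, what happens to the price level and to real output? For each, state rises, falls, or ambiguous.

The first event is a negative demand shock: AD shifts left, which by itself pushes P down and Y down.
The second is a favourable supply shock: SRAS shifts right, which by itself pushes P down and Y up.
Both shocks push P down, so P falls. The two shocks push Y in opposite directions, so the effect on Y is ambiguous.

Price level: falls; output: ambiguous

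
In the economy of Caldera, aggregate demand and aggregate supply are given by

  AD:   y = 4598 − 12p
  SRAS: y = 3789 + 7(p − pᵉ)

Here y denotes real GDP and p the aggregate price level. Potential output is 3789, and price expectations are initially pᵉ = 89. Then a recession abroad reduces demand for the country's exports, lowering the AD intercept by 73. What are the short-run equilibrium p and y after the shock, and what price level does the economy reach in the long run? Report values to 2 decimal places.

Short run: p = 71.53, y = 3666.68. Long run: p = 61.33.

AD shifts left: new AD is y = 4525 − 12p. With pᵉ = 89, SRAS is y = 3166 + 7p.
Short run: 4525 − 12p = 3166 + 7p gives 1359 = 19p, so p = 71.53 and y = 4525 − 12p = 3666.68.
y = 3666.68 is below potential 3789; expectations adjust and SRAS shifts right until y = 3789.
Long run: on the new AD curve, 3789 = 4525 − 12p gives p = 61.33.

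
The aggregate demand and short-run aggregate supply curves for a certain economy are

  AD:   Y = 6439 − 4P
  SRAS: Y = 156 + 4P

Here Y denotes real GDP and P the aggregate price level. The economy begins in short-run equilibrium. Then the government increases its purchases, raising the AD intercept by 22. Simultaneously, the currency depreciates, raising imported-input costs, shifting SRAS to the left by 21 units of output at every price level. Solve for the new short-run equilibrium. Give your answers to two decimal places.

After both shocks: AD is Y = 6461 − 4P and SRAS is Y = 135 + 4P.
Setting them equal: 6326 = 8P, so P = 790.75.
Substituting into AD, Y = 3298.00.

P = 790.75, Y = 3298.00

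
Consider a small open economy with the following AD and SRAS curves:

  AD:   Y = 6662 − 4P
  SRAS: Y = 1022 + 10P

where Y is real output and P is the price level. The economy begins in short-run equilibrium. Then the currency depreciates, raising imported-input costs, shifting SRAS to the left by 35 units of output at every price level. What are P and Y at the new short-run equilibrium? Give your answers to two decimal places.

P = 405.36, Y = 5040.57

This is a negative supply shock: SRAS shifts left.
New SRAS: Y = 987 + 10P.
Set AD = SRAS: 6662 − 4P = 987 + 10P, so 5675 = 14P and P = 405.36.
Substituting into AD, Y = 5040.57.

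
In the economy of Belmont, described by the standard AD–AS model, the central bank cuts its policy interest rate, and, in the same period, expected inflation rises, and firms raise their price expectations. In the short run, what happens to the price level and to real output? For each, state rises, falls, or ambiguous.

The first event is a positive demand shock: AD shifts right, which by itself pushes P up and Y up.
The second is an adverse supply shock: SRAS shifts left, which by itself pushes P up and Y down.
Both shocks push P up, so P rises. The two shocks push Y in opposite directions, so the effect on Y is ambiguous.

Price level: rises; output: ambiguous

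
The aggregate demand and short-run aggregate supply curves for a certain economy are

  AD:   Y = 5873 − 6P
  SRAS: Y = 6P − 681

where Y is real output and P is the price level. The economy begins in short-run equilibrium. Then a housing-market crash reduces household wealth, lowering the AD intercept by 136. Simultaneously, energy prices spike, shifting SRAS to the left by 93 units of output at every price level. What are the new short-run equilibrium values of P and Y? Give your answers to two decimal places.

P = 542.58, Y = 2481.50

After both shocks: AD is Y = 5737 − 6P and SRAS is Y = 6P − 774.
Setting them equal: 6511 = 12P, so P = 542.58.
Substituting into AD, Y = 2481.50.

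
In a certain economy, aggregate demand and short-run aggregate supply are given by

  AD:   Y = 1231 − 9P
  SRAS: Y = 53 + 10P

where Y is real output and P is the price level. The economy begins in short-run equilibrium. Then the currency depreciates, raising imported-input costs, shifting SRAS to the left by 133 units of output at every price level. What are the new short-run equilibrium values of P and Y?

This is a negative supply shock: SRAS shifts left.
New SRAS: Y = 10P − 80.
Set AD = SRAS: 1231 − 9P = 10P − 80, so 1311 = 19P and P = 69.
Y = 1231 − 9·69 = 610.

P = 69, Y = 610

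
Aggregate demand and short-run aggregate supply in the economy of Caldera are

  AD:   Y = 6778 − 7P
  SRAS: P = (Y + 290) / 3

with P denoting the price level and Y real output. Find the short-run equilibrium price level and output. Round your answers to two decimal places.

Rearrange SRAS to Y = 3P − 290.
Set AD = SRAS: 6778 − 7P = 3P − 290, so 7068 = 10P and P = 706.80.
Substituting into AD, Y = 6778 − 7P = 1830.40.

P = 706.80, Y = 1830.40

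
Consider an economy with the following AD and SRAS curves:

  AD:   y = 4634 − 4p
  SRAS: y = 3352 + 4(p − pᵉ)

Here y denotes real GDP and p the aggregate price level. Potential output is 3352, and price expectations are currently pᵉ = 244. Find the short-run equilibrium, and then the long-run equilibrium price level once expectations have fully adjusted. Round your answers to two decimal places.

Short run: p = 282.25, y = 3505.00. Long run: p = 320.50.

Short run: with pᵉ = 244, SRAS is y = 2376 + 4p. Setting AD = SRAS gives 2258 = 8p, so p = 282.25 and y = 4634 − 4p = 3505.00.
Output 3505.00 is above potential 3352, so over time expected prices rise and SRAS shifts left until y returns to 3352.
Long run: y = 3352 on the AD curve gives 3352 = 4634 − 4p, so p = 320.50.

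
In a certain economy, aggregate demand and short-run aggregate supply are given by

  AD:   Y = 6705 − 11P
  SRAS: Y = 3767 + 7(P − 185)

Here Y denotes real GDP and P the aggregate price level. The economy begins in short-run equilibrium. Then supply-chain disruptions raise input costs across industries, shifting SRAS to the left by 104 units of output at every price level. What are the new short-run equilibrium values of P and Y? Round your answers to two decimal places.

P = 240.94, Y = 4054.61

This is a negative supply shock: SRAS shifts left.
New SRAS: Y = 2368 + 7P.
Set AD = SRAS: 6705 − 11P = 2368 + 7P, so 4337 = 18P and P = 240.94.
Substituting into AD, Y = 4054.61.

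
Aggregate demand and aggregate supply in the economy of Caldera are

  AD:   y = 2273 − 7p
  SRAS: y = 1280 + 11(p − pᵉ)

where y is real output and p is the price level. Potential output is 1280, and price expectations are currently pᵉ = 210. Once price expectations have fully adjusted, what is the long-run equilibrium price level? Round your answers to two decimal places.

Short run: with pᵉ = 210, SRAS is y = 11p − 1030. Setting AD = SRAS gives 3303 = 18p, so p = 183.50 and y = 2273 − 7p = 988.50.
Output 988.50 is below potential 1280, so over time expected prices fall and SRAS shifts right until y returns to 1280.
Long run: y = 1280 on the AD curve gives 1280 = 2273 − 7p, so p = 141.86.

Long-run p = 141.86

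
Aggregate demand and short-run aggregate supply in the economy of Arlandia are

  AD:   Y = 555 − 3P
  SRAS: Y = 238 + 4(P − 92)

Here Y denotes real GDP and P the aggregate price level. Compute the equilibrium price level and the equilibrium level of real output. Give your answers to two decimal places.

Write SRAS as Y = 238 + 4P − 368 = 4P − 130.
Set AD = SRAS: 555 − 3P = 4P − 130, so 685 = 7P and P = 97.86.
Substituting into AD, Y = 555 − 3P = 261.43.

P = 97.86, Y = 261.43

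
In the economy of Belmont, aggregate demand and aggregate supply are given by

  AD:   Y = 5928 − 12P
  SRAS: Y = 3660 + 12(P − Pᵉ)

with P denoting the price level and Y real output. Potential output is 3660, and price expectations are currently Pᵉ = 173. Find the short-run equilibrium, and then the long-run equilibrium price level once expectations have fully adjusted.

Short run: P = 181, Y = 3756. Long run: P = 189.

Short run: with Pᵉ = 173, SRAS is Y = 1584 + 12P. Setting AD = SRAS gives 4344 = 24P, so P = 181 and Y = 5928 − 12·181 = 3756.
Output 3756 is above potential 3660, so over time expected prices rise and SRAS shifts left until Y returns to 3660.
Long run: Y = 3660 on the AD curve gives 3660 = 5928 − 12P, so P = 189.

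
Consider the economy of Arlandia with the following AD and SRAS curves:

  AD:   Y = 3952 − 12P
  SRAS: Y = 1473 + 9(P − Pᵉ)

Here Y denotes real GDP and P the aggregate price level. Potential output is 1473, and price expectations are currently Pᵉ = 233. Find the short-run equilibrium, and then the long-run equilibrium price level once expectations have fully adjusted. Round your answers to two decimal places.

Short run: with Pᵉ = 233, SRAS is Y = 9P − 624. Setting AD = SRAS gives 4576 = 21P, so P = 217.90 and Y = 3952 − 12P = 1337.14.
Output 1337.14 is below potential 1473, so over time expected prices fall and SRAS shifts right until Y returns to 1473.
Long run: Y = 1473 on the AD curve gives 1473 = 3952 − 12P, so P = 206.58.

Short run: P = 217.90, Y = 1337.14. Long run: P = 206.58.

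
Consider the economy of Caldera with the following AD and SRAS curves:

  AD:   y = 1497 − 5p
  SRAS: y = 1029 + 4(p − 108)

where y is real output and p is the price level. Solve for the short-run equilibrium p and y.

Write SRAS as y = 1029 + 4p − 432 = 597 + 4p.
Set AD = SRAS: 1497 − 5p = 597 + 4p, so 900 = 9p and p = 100.
Then y = 1497 − 5·100 = 997.

p = 100, y = 997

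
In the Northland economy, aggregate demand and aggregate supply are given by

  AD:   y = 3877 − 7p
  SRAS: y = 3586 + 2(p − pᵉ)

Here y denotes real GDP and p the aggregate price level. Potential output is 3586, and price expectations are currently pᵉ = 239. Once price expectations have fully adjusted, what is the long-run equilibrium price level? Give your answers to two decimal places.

Short run: with pᵉ = 239, SRAS is y = 3108 + 2p. Setting AD = SRAS gives 769 = 9p, so p = 85.44 and y = 3877 − 7p = 3278.89.
Output 3278.89 is below potential 3586, so over time expected prices fall and SRAS shifts right until y returns to 3586.
Long run: y = 3586 on the AD curve gives 3586 = 3877 − 7p, so p = 41.57.

Long-run p = 41.57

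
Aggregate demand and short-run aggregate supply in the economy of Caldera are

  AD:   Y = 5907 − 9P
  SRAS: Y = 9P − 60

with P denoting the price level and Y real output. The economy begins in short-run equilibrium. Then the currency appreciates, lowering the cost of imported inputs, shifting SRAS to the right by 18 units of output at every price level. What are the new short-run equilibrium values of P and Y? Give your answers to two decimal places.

This is a positive supply shock: SRAS shifts right.
New SRAS: Y = 9P − 42.
Set AD = SRAS: 5907 − 9P = 9P − 42, so 5949 = 18P and P = 330.50.
Substituting into AD, Y = 2932.50.

P = 330.50, Y = 2932.50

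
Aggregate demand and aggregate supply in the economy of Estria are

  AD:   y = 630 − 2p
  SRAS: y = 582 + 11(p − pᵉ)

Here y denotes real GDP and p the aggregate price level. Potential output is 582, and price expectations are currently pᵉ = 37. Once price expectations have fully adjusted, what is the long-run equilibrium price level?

Short run: with pᵉ = 37, SRAS is y = 175 + 11p. Setting AD = SRAS gives 455 = 13p, so p = 35 and y = 630 − 2·35 = 560.
Output 560 is below potential 582, so over time expected prices fall and SRAS shifts right until y returns to 582.
Long run: y = 582 on the AD curve gives 582 = 630 − 2p, so p = 24.

Long-run p = 24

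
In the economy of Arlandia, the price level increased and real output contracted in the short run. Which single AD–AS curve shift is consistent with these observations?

SRAS shifted left

P rose and Y fell. An AD shift moves P and Y in the same direction; an SRAS shift moves them in opposite directions.
Here P and Y moved in opposite directions, so the SRAS curve shifted.
Since Y fell, SRAS shifted left.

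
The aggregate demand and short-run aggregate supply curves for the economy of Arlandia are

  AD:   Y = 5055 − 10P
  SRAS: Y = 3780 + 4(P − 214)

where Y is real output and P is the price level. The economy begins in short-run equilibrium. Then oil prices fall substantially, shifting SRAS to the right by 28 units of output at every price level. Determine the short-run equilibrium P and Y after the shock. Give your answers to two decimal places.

This is a positive supply shock: SRAS shifts right.
New SRAS: Y = 2952 + 4P.
Set AD = SRAS: 5055 − 10P = 2952 + 4P, so 2103 = 14P and P = 150.21.
Substituting into AD, Y = 3552.86.

P = 150.21, Y = 3552.86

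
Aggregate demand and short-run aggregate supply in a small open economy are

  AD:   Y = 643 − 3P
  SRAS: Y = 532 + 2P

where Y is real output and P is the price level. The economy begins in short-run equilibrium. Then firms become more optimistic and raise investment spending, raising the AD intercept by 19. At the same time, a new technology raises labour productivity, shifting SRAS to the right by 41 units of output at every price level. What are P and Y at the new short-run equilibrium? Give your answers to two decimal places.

After both shocks: AD is Y = 662 − 3P and SRAS is Y = 573 + 2P.
Setting them equal: 89 = 5P, so P = 17.80.
Substituting into AD, Y = 608.60.

P = 17.80, Y = 608.60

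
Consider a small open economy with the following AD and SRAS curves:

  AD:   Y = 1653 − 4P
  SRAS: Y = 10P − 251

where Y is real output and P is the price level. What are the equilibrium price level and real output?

Set AD = SRAS: 1653 − 4P = 10P − 251, so 1904 = 14P and P = 136.
Then Y = 1653 − 4·136 = 1109.

P = 136, Y = 1109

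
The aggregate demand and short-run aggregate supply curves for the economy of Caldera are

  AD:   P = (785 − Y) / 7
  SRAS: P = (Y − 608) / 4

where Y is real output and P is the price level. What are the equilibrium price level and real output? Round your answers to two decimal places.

P = 16.09, Y = 672.36

Rearrange AD to Y = 785 − 7P.
Rearrange SRAS to Y = 608 + 4P.
Set AD = SRAS: 785 − 7P = 608 + 4P, so 177 = 11P and P = 16.09.
Substituting into AD, Y = 785 − 7P = 672.36.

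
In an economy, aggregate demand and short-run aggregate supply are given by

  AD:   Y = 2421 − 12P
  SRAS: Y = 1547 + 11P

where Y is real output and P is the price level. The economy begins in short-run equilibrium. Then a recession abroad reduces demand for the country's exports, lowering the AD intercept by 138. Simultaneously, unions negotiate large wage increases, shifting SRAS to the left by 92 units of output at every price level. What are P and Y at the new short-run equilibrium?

P = 36, Y = 1851

After both shocks: AD is Y = 2283 − 12P and SRAS is Y = 1455 + 11P.
Setting them equal: 828 = 23P, so P = 36.
Y = 2283 − 12·36 = 1851.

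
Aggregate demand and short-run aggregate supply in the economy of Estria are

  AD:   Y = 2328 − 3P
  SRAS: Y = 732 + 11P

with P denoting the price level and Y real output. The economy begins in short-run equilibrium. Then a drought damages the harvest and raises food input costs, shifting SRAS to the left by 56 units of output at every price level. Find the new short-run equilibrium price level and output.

This is a negative supply shock: SRAS shifts left.
New SRAS: Y = 676 + 11P.
Set AD = SRAS: 2328 − 3P = 676 + 11P, so 1652 = 14P and P = 118.
Y = 2328 − 3·118 = 1974.

P = 118, Y = 1974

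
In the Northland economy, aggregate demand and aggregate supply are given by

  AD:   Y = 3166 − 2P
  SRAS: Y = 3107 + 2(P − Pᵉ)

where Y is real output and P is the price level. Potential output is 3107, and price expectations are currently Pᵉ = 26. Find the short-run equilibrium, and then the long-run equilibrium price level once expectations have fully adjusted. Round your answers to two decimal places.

Short run: with Pᵉ = 26, SRAS is Y = 3055 + 2P. Setting AD = SRAS gives 111 = 4P, so P = 27.75 and Y = 3166 − 2P = 3110.50.
Output 3110.50 is above potential 3107, so over time expected prices rise and SRAS shifts left until Y returns to 3107.
Long run: Y = 3107 on the AD curve gives 3107 = 3166 − 2P, so P = 29.50.

Short run: P = 27.75, Y = 3110.50. Long run: P = 29.50.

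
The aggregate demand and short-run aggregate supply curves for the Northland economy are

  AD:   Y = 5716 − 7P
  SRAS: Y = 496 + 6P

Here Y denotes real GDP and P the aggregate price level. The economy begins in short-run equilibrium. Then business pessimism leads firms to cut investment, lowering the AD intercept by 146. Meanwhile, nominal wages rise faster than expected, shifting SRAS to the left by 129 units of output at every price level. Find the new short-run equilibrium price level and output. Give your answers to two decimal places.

After both shocks: AD is Y = 5570 − 7P and SRAS is Y = 367 + 6P.
Setting them equal: 5203 = 13P, so P = 400.23.
Substituting into AD, Y = 2768.38.

P = 400.23, Y = 2768.38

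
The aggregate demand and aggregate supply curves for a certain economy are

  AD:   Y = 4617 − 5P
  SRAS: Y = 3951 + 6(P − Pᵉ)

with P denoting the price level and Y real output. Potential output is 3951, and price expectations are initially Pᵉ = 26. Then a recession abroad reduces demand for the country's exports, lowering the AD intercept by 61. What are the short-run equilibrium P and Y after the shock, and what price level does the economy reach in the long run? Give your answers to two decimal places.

AD shifts left: new AD is Y = 4556 − 5P. With Pᵉ = 26, SRAS is Y = 3795 + 6P.
Short run: 4556 − 5P = 3795 + 6P gives 761 = 11P, so P = 69.18 and Y = 4556 − 5P = 4210.09.
Y = 4210.09 is above potential 3951; expectations adjust and SRAS shifts left until Y = 3951.
Long run: on the new AD curve, 3951 = 4556 − 5P gives P = 121.00.

Short run: P = 69.18, Y = 4210.09. Long run: P = 121.00.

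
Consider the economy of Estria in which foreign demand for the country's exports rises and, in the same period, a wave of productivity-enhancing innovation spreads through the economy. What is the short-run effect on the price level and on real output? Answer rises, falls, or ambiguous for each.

Price level: ambiguous; output: rises

The first event is a positive demand shock: AD shifts right, which by itself pushes P up and Y up.
The second is a favourable supply shock: SRAS shifts right, which by itself pushes P down and Y up.
The two shocks push P in opposite directions, so the effect on P is ambiguous. Both shocks push Y up, so Y rises.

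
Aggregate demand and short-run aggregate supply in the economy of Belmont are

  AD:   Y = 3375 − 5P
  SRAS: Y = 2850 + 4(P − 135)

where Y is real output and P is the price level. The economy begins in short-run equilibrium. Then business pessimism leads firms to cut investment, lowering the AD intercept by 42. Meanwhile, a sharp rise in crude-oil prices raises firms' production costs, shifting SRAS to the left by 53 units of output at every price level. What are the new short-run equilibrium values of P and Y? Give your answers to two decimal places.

After both shocks: AD is Y = 3333 − 5P and SRAS is Y = 2257 + 4P.
Setting them equal: 1076 = 9P, so P = 119.56.
Substituting into AD, Y = 2735.22.

P = 119.56, Y = 2735.22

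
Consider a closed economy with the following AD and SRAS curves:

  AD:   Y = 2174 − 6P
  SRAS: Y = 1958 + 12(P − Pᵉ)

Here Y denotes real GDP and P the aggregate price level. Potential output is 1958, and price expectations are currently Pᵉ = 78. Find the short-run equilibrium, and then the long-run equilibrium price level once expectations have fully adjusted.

Short run: with Pᵉ = 78, SRAS is Y = 1022 + 12P. Setting AD = SRAS gives 1152 = 18P, so P = 64 and Y = 2174 − 6·64 = 1790.
Output 1790 is below potential 1958, so over time expected prices fall and SRAS shifts right until Y returns to 1958.
Long run: Y = 1958 on the AD curve gives 1958 = 2174 − 6P, so P = 36.

Short run: P = 64, Y = 1790. Long run: P = 36.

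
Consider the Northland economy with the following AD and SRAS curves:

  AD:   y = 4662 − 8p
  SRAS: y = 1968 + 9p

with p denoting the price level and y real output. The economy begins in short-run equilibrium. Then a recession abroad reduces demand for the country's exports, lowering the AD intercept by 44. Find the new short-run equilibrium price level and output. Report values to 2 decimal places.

p = 155.88, y = 3370.94

This is a negative demand shock: AD shifts left.
New AD: y = 4618 − 8p.
Set AD = SRAS: 4618 − 8p = 1968 + 9p, so 2650 = 17p and p = 155.88.
Substituting into AD, y = 3370.94.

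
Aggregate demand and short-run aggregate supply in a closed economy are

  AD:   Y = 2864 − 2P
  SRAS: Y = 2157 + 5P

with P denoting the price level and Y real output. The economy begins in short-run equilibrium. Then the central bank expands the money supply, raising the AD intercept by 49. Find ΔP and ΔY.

ΔP = +7, ΔY = +35

This is a positive demand shock: AD shifts right.
New AD: Y = 2913 − 2P.
Set AD = SRAS: 2913 − 2P = 2157 + 5P, so 756 = 7P and P = 108.
Y = 2913 − 2·108 = 2697.
Initially P = 101, Y = 2662, so ΔP = +7 and ΔY = +35.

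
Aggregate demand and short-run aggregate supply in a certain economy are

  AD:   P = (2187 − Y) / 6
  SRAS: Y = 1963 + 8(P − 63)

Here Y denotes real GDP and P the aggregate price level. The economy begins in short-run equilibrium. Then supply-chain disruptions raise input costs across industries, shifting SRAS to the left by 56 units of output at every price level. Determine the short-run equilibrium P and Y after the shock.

This is a negative supply shock: SRAS shifts left.
New SRAS: Y = 1403 + 8P.
Set AD = SRAS: 2187 − 6P = 1403 + 8P, so 784 = 14P and P = 56.
Y = 2187 − 6·56 = 1851.

P = 56, Y = 1851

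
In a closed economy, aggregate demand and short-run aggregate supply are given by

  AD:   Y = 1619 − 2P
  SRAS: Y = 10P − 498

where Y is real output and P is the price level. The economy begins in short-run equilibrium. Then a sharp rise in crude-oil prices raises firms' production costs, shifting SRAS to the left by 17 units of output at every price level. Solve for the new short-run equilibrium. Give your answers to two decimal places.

This is a negative supply shock: SRAS shifts left.
New SRAS: Y = 10P − 515.
Set AD = SRAS: 1619 − 2P = 10P − 515, so 2134 = 12P and P = 177.83.
Substituting into AD, Y = 1263.33.

P = 177.83, Y = 1263.33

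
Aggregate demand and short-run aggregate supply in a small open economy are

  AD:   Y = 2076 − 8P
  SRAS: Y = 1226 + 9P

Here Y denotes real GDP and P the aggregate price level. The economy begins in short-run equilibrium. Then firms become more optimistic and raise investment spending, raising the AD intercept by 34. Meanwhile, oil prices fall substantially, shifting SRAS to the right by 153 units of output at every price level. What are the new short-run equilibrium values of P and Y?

P = 43, Y = 1766

After both shocks: AD is Y = 2110 − 8P and SRAS is Y = 1379 + 9P.
Setting them equal: 731 = 17P, so P = 43.
Y = 2110 − 8·43 = 1766.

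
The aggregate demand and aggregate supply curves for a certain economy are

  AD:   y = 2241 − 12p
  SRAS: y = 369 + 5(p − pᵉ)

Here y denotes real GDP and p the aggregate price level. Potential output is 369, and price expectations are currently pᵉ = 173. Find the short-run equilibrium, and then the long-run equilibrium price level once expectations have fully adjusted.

Short run: p = 161, y = 309. Long run: p = 156.

Short run: with pᵉ = 173, SRAS is y = 5p − 496. Setting AD = SRAS gives 2737 = 17p, so p = 161 and y = 2241 − 12·161 = 309.
Output 309 is below potential 369, so over time expected prices fall and SRAS shifts right until y returns to 369.
Long run: y = 369 on the AD curve gives 369 = 2241 − 12p, so p = 156.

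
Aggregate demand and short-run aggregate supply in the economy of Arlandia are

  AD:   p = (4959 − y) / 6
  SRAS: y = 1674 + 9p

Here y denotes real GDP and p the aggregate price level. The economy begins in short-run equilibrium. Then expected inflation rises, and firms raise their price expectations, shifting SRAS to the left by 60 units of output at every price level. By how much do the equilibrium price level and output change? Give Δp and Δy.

Δp = +4, Δy = -24

This is a negative supply shock: SRAS shifts left.
New SRAS: y = 1614 + 9p.
Set AD = SRAS: 4959 − 6p = 1614 + 9p, so 3345 = 15p and p = 223.
y = 4959 − 6·223 = 3621.
Initially p = 219, y = 3645, so Δp = +4 and Δy = -24.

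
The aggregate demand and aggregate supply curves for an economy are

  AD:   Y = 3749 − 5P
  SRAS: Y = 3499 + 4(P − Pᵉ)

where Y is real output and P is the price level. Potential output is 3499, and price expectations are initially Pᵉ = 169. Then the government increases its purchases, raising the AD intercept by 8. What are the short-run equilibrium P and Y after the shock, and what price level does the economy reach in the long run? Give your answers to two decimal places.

AD shifts right: new AD is Y = 3757 − 5P. With Pᵉ = 169, SRAS is Y = 2823 + 4P.
Short run: 3757 − 5P = 2823 + 4P gives 934 = 9P, so P = 103.78 and Y = 3757 − 5P = 3238.11.
Y = 3238.11 is below potential 3499; expectations adjust and SRAS shifts right until Y = 3499.
Long run: on the new AD curve, 3499 = 3757 − 5P gives P = 51.60.

Short run: P = 103.78, Y = 3238.11. Long run: P = 51.60.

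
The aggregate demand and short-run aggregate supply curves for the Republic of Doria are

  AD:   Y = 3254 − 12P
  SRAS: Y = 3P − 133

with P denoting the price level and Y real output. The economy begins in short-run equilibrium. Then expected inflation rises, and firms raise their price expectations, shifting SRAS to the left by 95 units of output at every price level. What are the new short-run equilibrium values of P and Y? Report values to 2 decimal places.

P = 232.13, Y = 468.40

This is a negative supply shock: SRAS shifts left.
New SRAS: Y = 3P − 228.
Set AD = SRAS: 3254 − 12P = 3P − 228, so 3482 = 15P and P = 232.13.
Substituting into AD, Y = 468.40.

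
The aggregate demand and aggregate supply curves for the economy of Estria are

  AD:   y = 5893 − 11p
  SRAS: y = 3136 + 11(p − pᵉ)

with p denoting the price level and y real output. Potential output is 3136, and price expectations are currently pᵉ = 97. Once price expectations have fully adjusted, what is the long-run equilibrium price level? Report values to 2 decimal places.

Short run: with pᵉ = 97, SRAS is y = 2069 + 11p. Setting AD = SRAS gives 3824 = 22p, so p = 173.82 and y = 5893 − 11p = 3981.00.
Output 3981.00 is above potential 3136, so over time expected prices rise and SRAS shifts left until y returns to 3136.
Long run: y = 3136 on the AD curve gives 3136 = 5893 − 11p, so p = 250.64.

Long-run p = 250.64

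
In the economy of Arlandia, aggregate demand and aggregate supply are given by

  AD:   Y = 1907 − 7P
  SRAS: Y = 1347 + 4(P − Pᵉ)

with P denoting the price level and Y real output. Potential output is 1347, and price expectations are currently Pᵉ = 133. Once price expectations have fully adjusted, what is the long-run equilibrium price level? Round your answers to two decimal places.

Long-run P = 80.00

Short run: with Pᵉ = 133, SRAS is Y = 815 + 4P. Setting AD = SRAS gives 1092 = 11P, so P = 99.27 and Y = 1907 − 7P = 1212.09.
Output 1212.09 is below potential 1347, so over time expected prices fall and SRAS shifts right until Y returns to 1347.
Long run: Y = 1347 on the AD curve gives 1347 = 1907 − 7P, so P = 80.00.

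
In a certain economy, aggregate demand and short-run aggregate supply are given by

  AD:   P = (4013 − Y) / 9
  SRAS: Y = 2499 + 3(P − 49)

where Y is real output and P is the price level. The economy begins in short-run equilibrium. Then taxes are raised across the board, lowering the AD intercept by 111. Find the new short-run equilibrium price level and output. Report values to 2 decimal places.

This is a negative demand shock: AD shifts left.
New AD: Y = 3902 − 9P.
SRAS can be written Y = 2352 + 3P.
Set AD = SRAS: 3902 − 9P = 2352 + 3P, so 1550 = 12P and P = 129.17.
Substituting into AD, Y = 2739.50.

P = 129.17, Y = 2739.50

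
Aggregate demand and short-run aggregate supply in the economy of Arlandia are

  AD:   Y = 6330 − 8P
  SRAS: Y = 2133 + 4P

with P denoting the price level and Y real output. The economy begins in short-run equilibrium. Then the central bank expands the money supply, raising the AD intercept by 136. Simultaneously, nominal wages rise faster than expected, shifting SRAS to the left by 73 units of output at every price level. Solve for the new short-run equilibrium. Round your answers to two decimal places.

After both shocks: AD is Y = 6466 − 8P and SRAS is Y = 2060 + 4P.
Setting them equal: 4406 = 12P, so P = 367.17.
Substituting into AD, Y = 3528.67.

P = 367.17, Y = 3528.67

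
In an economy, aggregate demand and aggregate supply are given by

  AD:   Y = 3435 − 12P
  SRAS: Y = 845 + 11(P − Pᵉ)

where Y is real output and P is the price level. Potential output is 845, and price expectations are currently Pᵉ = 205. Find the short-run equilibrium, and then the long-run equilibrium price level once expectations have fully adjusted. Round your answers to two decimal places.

Short run: P = 210.65, Y = 907.17. Long run: P = 215.83.

Short run: with Pᵉ = 205, SRAS is Y = 11P − 1410. Setting AD = SRAS gives 4845 = 23P, so P = 210.65 and Y = 3435 − 12P = 907.17.
Output 907.17 is above potential 845, so over time expected prices rise and SRAS shifts left until Y returns to 845.
Long run: Y = 845 on the AD curve gives 845 = 3435 − 12P, so P = 215.83.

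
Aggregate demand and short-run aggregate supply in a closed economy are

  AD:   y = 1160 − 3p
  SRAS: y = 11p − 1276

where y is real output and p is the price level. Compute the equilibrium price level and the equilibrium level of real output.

Set AD = SRAS: 1160 − 3p = 11p − 1276, so 2436 = 14p and p = 174.
Then y = 1160 − 3·174 = 638.

p = 174, y = 638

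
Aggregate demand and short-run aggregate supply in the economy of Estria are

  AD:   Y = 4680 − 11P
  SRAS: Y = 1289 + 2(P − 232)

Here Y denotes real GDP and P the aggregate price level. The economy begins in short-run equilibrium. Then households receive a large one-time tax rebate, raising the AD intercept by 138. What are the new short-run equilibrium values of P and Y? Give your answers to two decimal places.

This is a positive demand shock: AD shifts right.
New AD: Y = 4818 − 11P.
SRAS can be written Y = 825 + 2P.
Set AD = SRAS: 4818 − 11P = 825 + 2P, so 3993 = 13P and P = 307.15.
Substituting into AD, Y = 1439.31.

P = 307.15, Y = 1439.31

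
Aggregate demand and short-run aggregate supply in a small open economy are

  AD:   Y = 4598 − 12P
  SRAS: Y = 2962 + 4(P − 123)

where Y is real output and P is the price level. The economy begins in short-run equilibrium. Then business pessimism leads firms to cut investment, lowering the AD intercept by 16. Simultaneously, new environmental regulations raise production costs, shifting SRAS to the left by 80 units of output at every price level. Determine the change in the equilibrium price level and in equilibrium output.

ΔP = +4, ΔY = -64

After both shocks: AD is Y = 4582 − 12P and SRAS is Y = 2390 + 4P.
Setting them equal: 2192 = 16P, so P = 137.
Y = 4582 − 12·137 = 2938.
Initially P = 133, Y = 3002, so ΔP = +4 and ΔY = -64.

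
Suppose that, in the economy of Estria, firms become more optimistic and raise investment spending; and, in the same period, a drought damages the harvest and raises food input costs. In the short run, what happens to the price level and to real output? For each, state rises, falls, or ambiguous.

Price level: rises; output: ambiguous

The first event is a positive demand shock: AD shifts right, which by itself pushes P up and Y up.
The second is an adverse supply shock: SRAS shifts left, which by itself pushes P up and Y down.
Both shocks push P up, so P rises. The two shocks push Y in opposite directions, so the effect on Y is ambiguous.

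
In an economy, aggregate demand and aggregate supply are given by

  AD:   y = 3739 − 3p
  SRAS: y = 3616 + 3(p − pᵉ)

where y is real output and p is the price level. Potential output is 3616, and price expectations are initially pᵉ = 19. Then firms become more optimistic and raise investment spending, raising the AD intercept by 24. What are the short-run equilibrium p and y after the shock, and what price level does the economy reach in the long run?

Short run: p = 34, y = 3661. Long run: p = 49.

AD shifts right: new AD is y = 3763 − 3p. With pᵉ = 19, SRAS is y = 3559 + 3p.
Short run: 3763 − 3p = 3559 + 3p gives 204 = 6p, so p = 34 and y = 3763 − 3·34 = 3661.
y = 3661 is above potential 3616; expectations adjust and SRAS shifts left until y = 3616.
Long run: on the new AD curve, 3616 = 3763 − 3p gives p = 49.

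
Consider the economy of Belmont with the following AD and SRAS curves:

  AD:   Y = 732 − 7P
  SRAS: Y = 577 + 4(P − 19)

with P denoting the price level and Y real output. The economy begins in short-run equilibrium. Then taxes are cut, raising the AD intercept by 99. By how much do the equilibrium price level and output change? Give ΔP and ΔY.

This is a positive demand shock: AD shifts right.
New AD: Y = 831 − 7P.
SRAS can be written Y = 501 + 4P.
Set AD = SRAS: 831 − 7P = 501 + 4P, so 330 = 11P and P = 30.
Y = 831 − 7·30 = 621.
Initially P = 21, Y = 585, so ΔP = +9 and ΔY = +36.

ΔP = +9, ΔY = +36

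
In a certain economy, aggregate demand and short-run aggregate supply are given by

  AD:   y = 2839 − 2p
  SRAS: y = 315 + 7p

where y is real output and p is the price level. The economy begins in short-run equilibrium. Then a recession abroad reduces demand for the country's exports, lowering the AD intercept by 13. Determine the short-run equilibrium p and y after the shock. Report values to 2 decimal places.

This is a negative demand shock: AD shifts left.
New AD: y = 2826 − 2p.
Set AD = SRAS: 2826 − 2p = 315 + 7p, so 2511 = 9p and p = 279.00.
Substituting into AD, y = 2268.00.

p = 279.00, y = 2268.00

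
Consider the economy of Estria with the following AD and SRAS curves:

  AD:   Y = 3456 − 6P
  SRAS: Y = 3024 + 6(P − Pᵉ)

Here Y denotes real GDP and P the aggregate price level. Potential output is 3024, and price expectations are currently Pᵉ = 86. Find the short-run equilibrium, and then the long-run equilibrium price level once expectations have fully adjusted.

Short run: with Pᵉ = 86, SRAS is Y = 2508 + 6P. Setting AD = SRAS gives 948 = 12P, so P = 79 and Y = 3456 − 6·79 = 2982.
Output 2982 is below potential 3024, so over time expected prices fall and SRAS shifts right until Y returns to 3024.
Long run: Y = 3024 on the AD curve gives 3024 = 3456 − 6P, so P = 72.

Short run: P = 79, Y = 2982. Long run: P = 72.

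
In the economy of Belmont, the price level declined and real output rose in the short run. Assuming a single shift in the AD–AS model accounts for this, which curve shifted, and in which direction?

P fell and Y rose. An AD shift moves P and Y in the same direction; an SRAS shift moves them in opposite directions.
Here P and Y moved in opposite directions, so the SRAS curve shifted.
Since Y rose, SRAS shifted right.

SRAS shifted right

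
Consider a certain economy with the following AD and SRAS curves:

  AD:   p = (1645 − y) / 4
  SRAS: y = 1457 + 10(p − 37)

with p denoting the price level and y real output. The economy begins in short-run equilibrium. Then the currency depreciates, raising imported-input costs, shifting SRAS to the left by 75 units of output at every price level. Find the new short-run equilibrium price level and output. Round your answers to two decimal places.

This is a negative supply shock: SRAS shifts left.
New SRAS: y = 1012 + 10p.
Set AD = SRAS: 1645 − 4p = 1012 + 10p, so 633 = 14p and p = 45.21.
Substituting into AD, y = 1464.14.

p = 45.21, y = 1464.14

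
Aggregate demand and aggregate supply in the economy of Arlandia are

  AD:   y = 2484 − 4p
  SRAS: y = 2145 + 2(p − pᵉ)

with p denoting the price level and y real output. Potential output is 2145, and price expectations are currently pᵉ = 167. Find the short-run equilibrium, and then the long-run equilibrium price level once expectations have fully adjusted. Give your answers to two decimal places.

Short run: p = 112.17, y = 2035.33. Long run: p = 84.75.

Short run: with pᵉ = 167, SRAS is y = 1811 + 2p. Setting AD = SRAS gives 673 = 6p, so p = 112.17 and y = 2484 − 4p = 2035.33.
Output 2035.33 is below potential 2145, so over time expected prices fall and SRAS shifts right until y returns to 2145.
Long run: y = 2145 on the AD curve gives 2145 = 2484 − 4p, so p = 84.75.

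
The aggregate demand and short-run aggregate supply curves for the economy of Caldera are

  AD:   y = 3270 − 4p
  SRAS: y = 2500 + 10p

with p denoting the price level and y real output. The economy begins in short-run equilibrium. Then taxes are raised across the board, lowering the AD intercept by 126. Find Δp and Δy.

This is a negative demand shock: AD shifts left.
New AD: y = 3144 − 4p.
Set AD = SRAS: 3144 − 4p = 2500 + 10p, so 644 = 14p and p = 46.
y = 3144 − 4·46 = 2960.
Initially p = 55, y = 3050, so Δp = -9 and Δy = -90.

Δp = -9, Δy = -90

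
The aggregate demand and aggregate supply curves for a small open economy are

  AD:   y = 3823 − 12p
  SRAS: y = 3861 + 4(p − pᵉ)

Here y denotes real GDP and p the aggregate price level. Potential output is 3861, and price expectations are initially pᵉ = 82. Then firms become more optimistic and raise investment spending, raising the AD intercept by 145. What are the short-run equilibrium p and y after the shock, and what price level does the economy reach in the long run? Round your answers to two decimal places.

Short run: p = 27.19, y = 3641.75. Long run: p = 8.92.

AD shifts right: new AD is y = 3968 − 12p. With pᵉ = 82, SRAS is y = 3533 + 4p.
Short run: 3968 − 12p = 3533 + 4p gives 435 = 16p, so p = 27.19 and y = 3968 − 12p = 3641.75.
y = 3641.75 is below potential 3861; expectations adjust and SRAS shifts right until y = 3861.
Long run: on the new AD curve, 3861 = 3968 − 12p gives p = 8.92.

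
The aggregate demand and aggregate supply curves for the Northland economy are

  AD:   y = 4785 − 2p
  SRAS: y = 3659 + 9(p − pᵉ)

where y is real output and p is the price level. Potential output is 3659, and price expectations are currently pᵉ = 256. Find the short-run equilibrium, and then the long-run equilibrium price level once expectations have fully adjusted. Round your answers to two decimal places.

Short run: p = 311.82, y = 4161.36. Long run: p = 563.00.

Short run: with pᵉ = 256, SRAS is y = 1355 + 9p. Setting AD = SRAS gives 3430 = 11p, so p = 311.82 and y = 4785 − 2p = 4161.36.
Output 4161.36 is above potential 3659, so over time expected prices rise and SRAS shifts left until y returns to 3659.
Long run: y = 3659 on the AD curve gives 3659 = 4785 − 2p, so p = 563.00.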